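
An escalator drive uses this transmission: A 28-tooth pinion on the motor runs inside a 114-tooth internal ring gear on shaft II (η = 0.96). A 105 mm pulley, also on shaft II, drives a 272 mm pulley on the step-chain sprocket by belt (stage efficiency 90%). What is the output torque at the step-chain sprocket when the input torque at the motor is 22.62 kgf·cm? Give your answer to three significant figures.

206 kgf·cm

After the internal gear (114/28): 22.62 × 4.0714 × 0.96 = 88.412 kgf·cm
After the belt (272/105): 88.412 × 2.5905 × 0.90 = 206.13 kgf·cm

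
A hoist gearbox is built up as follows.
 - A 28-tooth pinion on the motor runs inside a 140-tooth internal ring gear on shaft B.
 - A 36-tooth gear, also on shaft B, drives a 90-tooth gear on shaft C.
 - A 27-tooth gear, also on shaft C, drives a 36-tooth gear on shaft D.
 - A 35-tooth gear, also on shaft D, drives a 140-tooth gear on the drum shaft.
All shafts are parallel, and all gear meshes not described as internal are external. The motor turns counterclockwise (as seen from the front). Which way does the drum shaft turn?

the motor → shaft B: internal mesh, same direction → CCW.
shaft B → shaft C: external mesh, 1 reversal → CW.
shaft C → shaft D: external mesh, 1 reversal → CCW.
shaft D → the drum shaft: external mesh, 1 reversal → CW.
3 reversals in total — an odd number — so the drum shaft turns opposite to the motor.

clockwise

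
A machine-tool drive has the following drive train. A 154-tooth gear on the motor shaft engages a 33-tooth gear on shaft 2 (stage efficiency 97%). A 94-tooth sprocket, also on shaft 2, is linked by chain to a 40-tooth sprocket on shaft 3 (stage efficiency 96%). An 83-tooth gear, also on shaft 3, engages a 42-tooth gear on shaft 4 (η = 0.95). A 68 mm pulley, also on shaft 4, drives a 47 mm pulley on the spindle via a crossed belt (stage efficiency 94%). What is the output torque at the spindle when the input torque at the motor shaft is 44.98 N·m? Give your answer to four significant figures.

Gear mesh: ratio = 33/154 = 0.21429; torque at shaft 2 = 44.98 × 0.21429 × 0.97 = 9.3494 N·m.
Chain: ratio = 40/94 = 0.42553; torque at shaft 3 = 9.3494 × 0.42553 × 0.96 = 3.8193 N·m.
Gear mesh: ratio = 42/83 = 0.50602; torque at shaft 4 = 3.8193 × 0.50602 × 0.95 = 1.836 N·m.
Belt: ratio = 47/68 = 0.69118; torque at the spindle = 1.836 × 0.69118 × 0.94 = 1.1929 N·m.

1.193 N·m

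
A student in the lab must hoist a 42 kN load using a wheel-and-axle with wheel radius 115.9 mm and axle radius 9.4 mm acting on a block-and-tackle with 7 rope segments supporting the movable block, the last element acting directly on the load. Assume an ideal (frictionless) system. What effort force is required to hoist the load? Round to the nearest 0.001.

0.487 kN

Wheel-and-axle MA = R/r = 115.9/9.4 = 12.33.
Block-and-tackle MA = number of supporting rope parts = 7.
Combined ideal MA = 12.33 × 7 = 86.309.
Effort = load / MA = 42 / 86.309 = 0.48663 kN.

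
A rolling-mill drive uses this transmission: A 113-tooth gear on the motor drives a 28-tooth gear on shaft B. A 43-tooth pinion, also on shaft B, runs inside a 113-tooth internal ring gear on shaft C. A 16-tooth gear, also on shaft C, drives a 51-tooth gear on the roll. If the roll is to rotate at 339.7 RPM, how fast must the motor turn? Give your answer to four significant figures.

Overall ratio R = 0.24779 × 2.6279 × 3.1875 = 2.0756.
Required input speed = output speed × R = 339.7 × 2.0756 = 705.08 RPM.

705.1 RPM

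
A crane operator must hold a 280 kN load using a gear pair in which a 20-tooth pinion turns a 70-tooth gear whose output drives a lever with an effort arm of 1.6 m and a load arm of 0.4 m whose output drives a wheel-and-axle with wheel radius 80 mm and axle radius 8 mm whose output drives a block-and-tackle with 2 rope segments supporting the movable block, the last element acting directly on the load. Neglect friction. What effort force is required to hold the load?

1 kN

Gear pair MA = 70/20 = 3.5.
Lever MA = effort arm / load arm = 1.6/0.4 = 4.
Wheel-and-axle MA = R/r = 80/8 = 10.
Block-and-tackle MA = number of supporting rope parts = 2.
Combined ideal MA = 3.5 × 4 × 10 × 2 = 280.
Effort = load / MA = 280 / 280 = 1 kN.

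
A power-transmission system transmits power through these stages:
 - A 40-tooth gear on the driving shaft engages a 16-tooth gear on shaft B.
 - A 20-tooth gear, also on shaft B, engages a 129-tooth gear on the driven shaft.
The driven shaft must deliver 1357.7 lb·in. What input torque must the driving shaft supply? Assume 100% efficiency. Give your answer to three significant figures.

Overall ratio R = 0.4 × 6.45 = 2.58.
Input torque = output torque / R = 1357.7 / 2.58 = 526.24 lb·in.

526 lb·in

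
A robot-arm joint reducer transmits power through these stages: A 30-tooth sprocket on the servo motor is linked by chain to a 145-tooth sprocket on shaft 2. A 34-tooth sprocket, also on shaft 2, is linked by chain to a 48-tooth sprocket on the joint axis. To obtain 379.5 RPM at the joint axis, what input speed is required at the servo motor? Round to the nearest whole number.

2590 RPM

Overall ratio R = 4.8333 × 1.4118 = 6.8235.
Required input speed = output speed × R = 379.5 × 6.8235 = 2589.5 RPM.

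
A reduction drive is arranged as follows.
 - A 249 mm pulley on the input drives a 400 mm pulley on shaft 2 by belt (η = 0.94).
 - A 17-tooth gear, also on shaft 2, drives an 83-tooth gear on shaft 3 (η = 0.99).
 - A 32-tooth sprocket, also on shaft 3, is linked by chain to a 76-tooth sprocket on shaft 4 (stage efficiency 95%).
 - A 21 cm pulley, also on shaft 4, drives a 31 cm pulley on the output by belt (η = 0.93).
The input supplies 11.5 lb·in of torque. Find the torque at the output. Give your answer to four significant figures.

belt 400/249 = 1.6064 → τ = 11.5·1.6064·0.94 = 17.365 lb·in
gear mesh 83/17 = 4.8824 → τ = 17.365·4.8824·0.99 = 83.936 lb·in
chain 76/32 = 2.375 → τ = 83.936·2.375·0.95 = 189.38 lb·in
belt 31/21 = 1.4762 → τ = 189.38·1.4762·0.93 = 259.99 lb·in

260.0 lb·in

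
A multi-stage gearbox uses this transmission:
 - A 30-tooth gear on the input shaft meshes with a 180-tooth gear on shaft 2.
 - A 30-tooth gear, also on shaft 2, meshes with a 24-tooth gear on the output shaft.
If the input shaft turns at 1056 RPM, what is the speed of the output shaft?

the input shaft → shaft 2 (gear mesh, 180/30): 1056 ÷ 6 = 176 RPM
shaft 2 → the output shaft (gear mesh, 24/30): 176 ÷ 0.8 = 220 RPM

220 RPM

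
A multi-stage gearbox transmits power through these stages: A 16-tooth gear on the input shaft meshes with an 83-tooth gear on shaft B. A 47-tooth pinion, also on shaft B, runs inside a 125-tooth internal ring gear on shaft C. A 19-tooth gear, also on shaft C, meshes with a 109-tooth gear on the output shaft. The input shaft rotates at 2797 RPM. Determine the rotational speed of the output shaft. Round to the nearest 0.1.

Gear mesh: ratio = 83/16 = 5.1875, so shaft B turns at 2797 / 5.1875 = 539.18 RPM.
Internal gear: ratio = 125/47 = 2.6596, so shaft C turns at 539.18 / 2.6596 = 202.73 RPM.
Gear mesh: ratio = 109/19 = 5.7368, so the output shaft turns at 202.73 / 5.7368 = 35.339 RPM.

35.3 RPM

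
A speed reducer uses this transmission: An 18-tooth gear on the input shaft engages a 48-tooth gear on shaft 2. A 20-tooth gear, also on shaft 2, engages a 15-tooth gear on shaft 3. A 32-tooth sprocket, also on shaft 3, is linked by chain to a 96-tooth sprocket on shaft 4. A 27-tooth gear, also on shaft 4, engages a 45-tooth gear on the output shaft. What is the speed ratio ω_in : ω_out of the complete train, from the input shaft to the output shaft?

10

Each stage contributes driven/driver: gear mesh 48/18 = 2.6667, gear mesh 15/20 = 0.75, chain 96/32 = 3, gear mesh 45/27 = 1.6667.
Overall: 2.6667 × 0.75 × 3 × 1.6667 = 10.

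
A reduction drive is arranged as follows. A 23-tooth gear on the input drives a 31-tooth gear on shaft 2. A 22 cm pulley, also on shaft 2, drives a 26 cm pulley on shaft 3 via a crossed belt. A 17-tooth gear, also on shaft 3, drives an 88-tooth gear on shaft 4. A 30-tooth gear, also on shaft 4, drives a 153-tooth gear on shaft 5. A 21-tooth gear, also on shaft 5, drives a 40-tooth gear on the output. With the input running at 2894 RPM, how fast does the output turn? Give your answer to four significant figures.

36.13 RPM

the input → shaft 2 (gear mesh, 31/23): 2894 ÷ 1.3478 = 2147.2 RPM
shaft 2 → shaft 3 (belt, 26/22): 2147.2 ÷ 1.1818 = 1816.8 RPM
shaft 3 → shaft 4 (gear mesh, 88/17): 1816.8 ÷ 5.1765 = 350.98 RPM
shaft 4 → shaft 5 (gear mesh, 153/30): 350.98 ÷ 5.1 = 68.819 RPM
shaft 5 → the output (gear mesh, 40/21): 68.819 ÷ 1.9048 = 36.13 RPM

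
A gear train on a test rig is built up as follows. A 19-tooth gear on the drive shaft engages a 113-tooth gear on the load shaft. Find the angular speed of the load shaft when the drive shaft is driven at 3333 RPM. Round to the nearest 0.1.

the drive shaft → the load shaft (gear mesh, 113/19): 3333 ÷ 5.9474 = 560.42 RPM

560.4 RPM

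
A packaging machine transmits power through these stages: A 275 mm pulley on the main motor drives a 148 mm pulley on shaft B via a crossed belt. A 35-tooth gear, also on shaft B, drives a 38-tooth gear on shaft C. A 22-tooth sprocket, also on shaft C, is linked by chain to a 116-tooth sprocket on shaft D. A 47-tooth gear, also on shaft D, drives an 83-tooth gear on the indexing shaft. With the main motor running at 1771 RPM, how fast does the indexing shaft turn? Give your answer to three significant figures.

Belt: ratio = 148/275 = 0.53818, so shaft B turns at 1771 / 0.53818 = 3290.7 RPM.
Gear mesh: ratio = 38/35 = 1.0857, so shaft C turns at 3290.7 / 1.0857 = 3030.9 RPM.
Chain: ratio = 116/22 = 5.2727, so shaft D turns at 3030.9 / 5.2727 = 574.83 RPM.
Gear mesh: ratio = 83/47 = 1.766, so the indexing shaft turns at 574.83 / 1.766 = 325.51 RPM.

326 RPM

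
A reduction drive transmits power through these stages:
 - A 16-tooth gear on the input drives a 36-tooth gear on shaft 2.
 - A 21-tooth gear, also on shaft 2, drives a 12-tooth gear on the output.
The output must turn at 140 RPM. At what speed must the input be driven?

180 RPM

Overall ratio R = 2.25 × 0.57143 = 1.2857.
Required input speed = output speed × R = 140 × 1.2857 = 180 RPM.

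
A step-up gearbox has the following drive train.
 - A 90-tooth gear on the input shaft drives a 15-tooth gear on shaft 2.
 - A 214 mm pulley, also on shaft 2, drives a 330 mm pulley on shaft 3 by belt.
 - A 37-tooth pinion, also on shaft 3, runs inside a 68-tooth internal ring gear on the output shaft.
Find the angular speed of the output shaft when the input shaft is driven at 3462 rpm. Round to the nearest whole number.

Gear mesh: ratio = 15/90 = 0.16667, so shaft 2 turns at 3462 / 0.16667 = 20772 rpm.
Belt: ratio = 330/214 = 1.5421, so shaft 3 turns at 20772 / 1.5421 = 13470 rpm.
Internal gear: ratio = 68/37 = 1.8378, so the output shaft turns at 13470 / 1.8378 = 7329.4 rpm.

7329 rpm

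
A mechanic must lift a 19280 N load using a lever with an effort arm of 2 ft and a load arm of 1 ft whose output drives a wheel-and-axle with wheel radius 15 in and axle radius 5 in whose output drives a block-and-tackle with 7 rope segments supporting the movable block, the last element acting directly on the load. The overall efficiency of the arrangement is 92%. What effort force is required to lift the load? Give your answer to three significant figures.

Lever MA = effort arm / load arm = 2/1 = 2.
Wheel-and-axle MA = R/r = 15/5 = 3.
Block-and-tackle MA = number of supporting rope parts = 7.
Combined ideal MA = 2 × 3 × 7 = 42.
Actual MA = 42 × 0.92 = 38.64.
Effort = load / actual MA = 19280 / 38.64 = 498.96 N.

499 N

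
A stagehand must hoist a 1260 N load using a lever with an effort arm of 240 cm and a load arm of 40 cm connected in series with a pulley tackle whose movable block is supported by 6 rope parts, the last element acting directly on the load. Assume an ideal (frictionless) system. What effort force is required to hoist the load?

Lever MA = effort arm / load arm = 240/40 = 6.
Block-and-tackle MA = number of supporting rope parts = 6.
Combined ideal MA = 6 × 6 = 36.
Effort = load / MA = 1260 / 36 = 35 N.

35 N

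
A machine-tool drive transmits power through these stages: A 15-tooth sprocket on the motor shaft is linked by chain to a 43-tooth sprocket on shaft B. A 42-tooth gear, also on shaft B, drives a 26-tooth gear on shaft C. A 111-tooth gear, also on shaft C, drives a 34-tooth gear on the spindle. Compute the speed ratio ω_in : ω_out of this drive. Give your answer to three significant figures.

0.544

Each stage contributes driven/driver: chain 43/15 = 2.8667, gear mesh 26/42 = 0.61905, gear mesh 34/111 = 0.30631.
Overall: 2.8667 × 0.61905 × 0.30631 = 0.54357.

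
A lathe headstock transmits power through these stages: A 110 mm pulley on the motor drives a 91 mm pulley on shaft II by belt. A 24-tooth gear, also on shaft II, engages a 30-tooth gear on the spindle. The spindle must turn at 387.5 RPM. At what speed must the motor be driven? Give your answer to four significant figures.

Overall ratio R = 0.82727 × 1.25 = 1.0341.
Required input speed = output speed × R = 387.5 × 1.0341 = 400.71 RPM.

400.7 RPM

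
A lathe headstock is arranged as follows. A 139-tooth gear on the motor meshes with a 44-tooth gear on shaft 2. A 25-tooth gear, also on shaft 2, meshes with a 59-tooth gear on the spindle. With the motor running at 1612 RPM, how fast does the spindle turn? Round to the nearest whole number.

the motor → shaft 2 (gear mesh, 44/139): 1612 ÷ 0.31655 = 5092.5 RPM
shaft 2 → the spindle (gear mesh, 59/25): 5092.5 ÷ 2.36 = 2157.8 RPM

2158 RPM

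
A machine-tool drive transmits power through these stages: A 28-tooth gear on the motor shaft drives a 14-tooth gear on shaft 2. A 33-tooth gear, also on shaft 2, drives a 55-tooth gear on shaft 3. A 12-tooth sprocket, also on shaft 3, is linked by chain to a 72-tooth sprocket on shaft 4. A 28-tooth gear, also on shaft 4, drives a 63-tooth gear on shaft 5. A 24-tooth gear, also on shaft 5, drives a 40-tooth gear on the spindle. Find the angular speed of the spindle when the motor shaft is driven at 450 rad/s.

24 rad/s

the motor shaft → shaft 2 (gear mesh, 14/28): 450 ÷ 0.5 = 900 rad/s
shaft 2 → shaft 3 (gear mesh, 55/33): 900 ÷ 1.6667 = 540 rad/s
shaft 3 → shaft 4 (chain, 72/12): 540 ÷ 6 = 90 rad/s
shaft 4 → shaft 5 (gear mesh, 63/28): 90 ÷ 2.25 = 40 rad/s
shaft 5 → the spindle (gear mesh, 40/24): 40 ÷ 1.6667 = 24 rad/s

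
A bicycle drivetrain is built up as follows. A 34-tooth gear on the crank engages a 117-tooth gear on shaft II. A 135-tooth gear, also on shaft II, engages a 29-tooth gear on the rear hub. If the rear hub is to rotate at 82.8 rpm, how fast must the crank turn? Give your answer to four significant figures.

61.21 rpm

Overall ratio R = 3.4412 × 0.21481 = 0.73922.
Required input speed = output speed × R = 82.8 × 0.73922 = 61.207 rpm.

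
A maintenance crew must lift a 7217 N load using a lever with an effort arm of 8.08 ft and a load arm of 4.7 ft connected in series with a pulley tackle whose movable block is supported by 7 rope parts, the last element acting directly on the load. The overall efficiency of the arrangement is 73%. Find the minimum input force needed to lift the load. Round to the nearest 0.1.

Lever MA = effort arm / load arm = 8.08/4.7 = 1.7191.
Block-and-tackle MA = number of supporting rope parts = 7.
Combined ideal MA = 1.7191 × 7 = 12.034.
Actual MA = 12.034 × 0.73 = 8.7849.
Effort = load / actual MA = 7217 / 8.7849 = 821.53 N.

821.5 N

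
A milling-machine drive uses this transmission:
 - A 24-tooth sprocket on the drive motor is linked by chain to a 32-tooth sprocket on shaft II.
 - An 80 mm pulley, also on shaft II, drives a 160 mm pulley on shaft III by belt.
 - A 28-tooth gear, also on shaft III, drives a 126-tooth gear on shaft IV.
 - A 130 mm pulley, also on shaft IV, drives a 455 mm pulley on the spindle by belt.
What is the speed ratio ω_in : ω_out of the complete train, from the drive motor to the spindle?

Each stage contributes driven/driver: chain 32/24 = 1.3333, belt 160/80 = 2, gear mesh 126/28 = 4.5, belt 455/130 = 3.5.
Overall: 1.3333 × 2 × 4.5 × 3.5 = 42.

42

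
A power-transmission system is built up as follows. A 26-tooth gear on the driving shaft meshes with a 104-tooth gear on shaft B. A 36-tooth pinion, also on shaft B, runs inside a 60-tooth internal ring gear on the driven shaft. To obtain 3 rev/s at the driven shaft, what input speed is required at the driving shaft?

Overall ratio R = 4 × 1.6667 = 6.6667.
Required input speed = output speed × R = 3 × 6.6667 = 20 rev/s.

20 rev/s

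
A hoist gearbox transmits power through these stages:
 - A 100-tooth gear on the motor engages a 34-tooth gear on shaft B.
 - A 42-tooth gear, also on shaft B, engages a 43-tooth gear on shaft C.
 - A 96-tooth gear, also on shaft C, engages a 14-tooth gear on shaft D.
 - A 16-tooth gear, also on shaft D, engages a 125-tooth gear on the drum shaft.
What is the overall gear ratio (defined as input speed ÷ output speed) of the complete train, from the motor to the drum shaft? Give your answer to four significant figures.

Each stage contributes driven/driver: gear mesh 34/100 = 0.34, gear mesh 43/42 = 1.0238, gear mesh 14/96 = 0.14583, gear mesh 125/16 = 7.8125.
Overall: 0.34 × 1.0238 × 0.14583 × 7.8125 = 0.39659.

0.3966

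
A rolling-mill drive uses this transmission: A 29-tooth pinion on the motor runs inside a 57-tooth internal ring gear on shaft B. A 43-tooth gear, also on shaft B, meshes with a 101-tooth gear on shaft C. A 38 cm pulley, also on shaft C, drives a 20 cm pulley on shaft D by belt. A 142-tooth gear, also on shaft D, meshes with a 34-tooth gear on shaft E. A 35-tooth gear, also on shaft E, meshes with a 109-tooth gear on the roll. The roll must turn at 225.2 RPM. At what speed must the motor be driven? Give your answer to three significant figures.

408 RPM

Overall ratio R = 1.9655 × 2.3488 × 0.52632 × 0.23944 × 3.1143 = 1.8119.
Required input speed = output speed × R = 225.2 × 1.8119 = 408.03 RPM.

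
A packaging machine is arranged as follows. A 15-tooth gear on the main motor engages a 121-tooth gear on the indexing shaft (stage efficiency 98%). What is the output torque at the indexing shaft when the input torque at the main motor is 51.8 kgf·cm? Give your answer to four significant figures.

After the gear mesh (121/15): 51.8 × 8.0667 × 0.98 = 409.5 kgf·cm

409.5 kgf·cm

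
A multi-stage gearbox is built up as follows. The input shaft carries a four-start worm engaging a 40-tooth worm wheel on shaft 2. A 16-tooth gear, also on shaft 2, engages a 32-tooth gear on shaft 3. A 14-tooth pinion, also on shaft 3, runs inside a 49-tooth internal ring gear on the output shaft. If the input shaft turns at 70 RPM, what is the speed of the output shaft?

1 RPM

the input shaft → shaft 2 (worm, 40/4): 70 ÷ 10 = 7 RPM
shaft 2 → shaft 3 (gear mesh, 32/16): 7 ÷ 2 = 3.5 RPM
shaft 3 → the output shaft (internal gear, 49/14): 3.5 ÷ 3.5 = 1 RPM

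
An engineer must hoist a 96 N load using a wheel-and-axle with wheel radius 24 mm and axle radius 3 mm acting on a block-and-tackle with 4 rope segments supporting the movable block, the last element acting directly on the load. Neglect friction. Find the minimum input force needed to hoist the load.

3 N

Wheel-and-axle MA = R/r = 24/3 = 8.
Block-and-tackle MA = number of supporting rope parts = 4.
Combined ideal MA = 8 × 4 = 32.
Effort = load / MA = 96 / 32 = 3 N.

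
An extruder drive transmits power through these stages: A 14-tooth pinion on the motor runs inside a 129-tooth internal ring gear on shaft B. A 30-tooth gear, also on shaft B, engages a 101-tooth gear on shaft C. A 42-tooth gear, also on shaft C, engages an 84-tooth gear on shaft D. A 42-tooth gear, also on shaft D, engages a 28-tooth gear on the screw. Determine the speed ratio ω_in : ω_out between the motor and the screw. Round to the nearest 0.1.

Each stage contributes driven/driver: internal gear 129/14 = 9.2143, gear mesh 101/30 = 3.3667, gear mesh 84/42 = 2, gear mesh 28/42 = 0.66667.
Overall: 9.2143 × 3.3667 × 2 × 0.66667 = 41.362.

41.4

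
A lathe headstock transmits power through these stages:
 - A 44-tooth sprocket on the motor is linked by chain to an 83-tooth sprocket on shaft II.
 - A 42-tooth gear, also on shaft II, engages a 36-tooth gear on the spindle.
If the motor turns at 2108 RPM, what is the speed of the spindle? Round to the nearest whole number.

Chain: ratio = 83/44 = 1.8864, so shaft II turns at 2108 / 1.8864 = 1117.5 RPM.
Gear mesh: ratio = 36/42 = 0.85714, so the spindle turns at 1117.5 / 0.85714 = 1303.7 RPM.

1304 RPM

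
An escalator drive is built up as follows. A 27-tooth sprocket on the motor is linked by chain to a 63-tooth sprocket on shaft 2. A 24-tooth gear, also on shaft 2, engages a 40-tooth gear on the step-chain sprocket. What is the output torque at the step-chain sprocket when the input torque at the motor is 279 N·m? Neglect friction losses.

Chain: ratio = 63/27 = 2.3333; torque at shaft 2 = 279 × 2.3333 = 651 N·m.
Gear mesh: ratio = 40/24 = 1.6667; torque at the step-chain sprocket = 651 × 1.6667 = 1085 N·m.

1085 N·m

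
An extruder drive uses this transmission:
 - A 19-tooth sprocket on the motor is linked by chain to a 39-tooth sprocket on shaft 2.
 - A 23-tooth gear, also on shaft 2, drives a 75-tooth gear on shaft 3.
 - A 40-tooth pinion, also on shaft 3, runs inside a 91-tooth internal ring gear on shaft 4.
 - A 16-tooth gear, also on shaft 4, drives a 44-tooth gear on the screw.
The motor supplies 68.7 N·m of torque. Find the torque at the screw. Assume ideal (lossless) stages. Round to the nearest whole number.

2877 N·m

Chain: ratio = 39/19 = 2.0526; torque at shaft 2 = 68.7 × 2.0526 = 141.02 N·m.
Gear mesh: ratio = 75/23 = 3.2609; torque at shaft 3 = 141.02 × 3.2609 = 459.83 N·m.
Internal gear: ratio = 91/40 = 2.275; torque at shaft 4 = 459.83 × 2.275 = 1046.1 N·m.
Gear mesh: ratio = 44/16 = 2.75; torque at the screw = 1046.1 × 2.75 = 2876.8 N·m.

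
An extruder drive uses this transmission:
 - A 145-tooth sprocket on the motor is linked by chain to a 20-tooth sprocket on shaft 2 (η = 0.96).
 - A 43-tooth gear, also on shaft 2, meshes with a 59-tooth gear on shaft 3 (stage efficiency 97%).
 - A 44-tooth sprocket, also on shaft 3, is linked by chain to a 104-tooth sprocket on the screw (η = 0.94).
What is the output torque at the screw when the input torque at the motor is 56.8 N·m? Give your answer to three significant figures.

Chain: ratio = 20/145 = 0.13793; torque at shaft 2 = 56.8 × 0.13793 × 0.96 = 7.5211 N·m.
Gear mesh: ratio = 59/43 = 1.3721; torque at shaft 3 = 7.5211 × 1.3721 × 0.97 = 10.01 N·m.
Chain: ratio = 104/44 = 2.3636; torque at the screw = 10.01 × 2.3636 × 0.94 = 22.241 N·m.

22.2 N·m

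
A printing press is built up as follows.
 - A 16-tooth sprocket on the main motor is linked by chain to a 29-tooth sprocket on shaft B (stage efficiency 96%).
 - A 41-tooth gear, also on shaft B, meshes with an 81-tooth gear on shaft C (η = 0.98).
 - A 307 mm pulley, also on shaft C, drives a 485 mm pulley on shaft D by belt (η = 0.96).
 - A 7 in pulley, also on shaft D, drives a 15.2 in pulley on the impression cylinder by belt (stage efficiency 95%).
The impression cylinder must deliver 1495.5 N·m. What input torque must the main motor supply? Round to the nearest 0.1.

Overall ratio R = 1.8125 × 1.9756 × 1.5798 × 2.1714 = 12.284; overall efficiency η = 0.96 × 0.98 × 0.96 × 0.95 = 0.8580.
Input torque = output torque / (R × η) = 1495.5 / (12.284 × 0.8580) = 141.89 N·m.

141.9 N·m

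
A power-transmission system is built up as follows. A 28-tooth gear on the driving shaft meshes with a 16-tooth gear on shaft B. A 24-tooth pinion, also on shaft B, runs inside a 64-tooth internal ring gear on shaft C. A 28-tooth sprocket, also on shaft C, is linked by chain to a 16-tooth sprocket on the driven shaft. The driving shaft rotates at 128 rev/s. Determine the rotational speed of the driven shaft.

Gear mesh: ratio = 16/28 = 0.57143, so shaft B turns at 128 / 0.57143 = 224 rev/s.
Internal gear: ratio = 64/24 = 2.6667, so shaft C turns at 224 / 2.6667 = 84 rev/s.
Chain: ratio = 16/28 = 0.57143, so the driven shaft turns at 84 / 0.57143 = 147 rev/s.

147 rev/s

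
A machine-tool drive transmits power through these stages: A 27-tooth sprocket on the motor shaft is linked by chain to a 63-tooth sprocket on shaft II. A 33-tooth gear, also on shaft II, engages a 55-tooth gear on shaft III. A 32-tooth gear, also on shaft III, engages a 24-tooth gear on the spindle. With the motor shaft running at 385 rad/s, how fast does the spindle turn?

chain 63/27 = 2.3333 → 385/2.3333 = 165 rad/s
gear mesh 55/33 = 1.6667 → 165/1.6667 = 99 rad/s
gear mesh 24/32 = 0.75 → 99/0.75 = 132 rad/s

132 rad/s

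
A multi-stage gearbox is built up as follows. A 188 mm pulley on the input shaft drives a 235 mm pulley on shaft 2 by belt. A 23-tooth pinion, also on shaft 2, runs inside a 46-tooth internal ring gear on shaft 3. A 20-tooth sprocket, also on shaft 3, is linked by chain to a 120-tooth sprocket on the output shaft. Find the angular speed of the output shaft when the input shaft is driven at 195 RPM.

the input shaft → shaft 2 (belt, 235/188): 195 ÷ 1.25 = 156 RPM
shaft 2 → shaft 3 (internal gear, 46/23): 156 ÷ 2 = 78 RPM
shaft 3 → the output shaft (chain, 120/20): 78 ÷ 6 = 13 RPM

13 RPM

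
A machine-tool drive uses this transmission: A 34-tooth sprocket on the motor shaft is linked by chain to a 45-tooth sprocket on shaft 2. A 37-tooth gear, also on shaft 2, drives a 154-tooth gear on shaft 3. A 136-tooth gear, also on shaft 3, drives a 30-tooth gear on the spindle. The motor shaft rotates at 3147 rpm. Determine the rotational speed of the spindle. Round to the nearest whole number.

2590 rpm

the motor shaft → shaft 2 (chain, 45/34): 3147 ÷ 1.3235 = 2377.7 rpm
shaft 2 → shaft 3 (gear mesh, 154/37): 2377.7 ÷ 4.1622 = 571.27 rpm
shaft 3 → the spindle (gear mesh, 30/136): 571.27 ÷ 0.22059 = 2589.8 rpm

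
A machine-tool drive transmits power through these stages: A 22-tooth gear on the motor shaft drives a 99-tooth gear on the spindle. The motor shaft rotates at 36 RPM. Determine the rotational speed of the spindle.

8 RPM

Gear mesh: ratio = 99/22 = 4.5, so the spindle turns at 36 / 4.5 = 8 RPM.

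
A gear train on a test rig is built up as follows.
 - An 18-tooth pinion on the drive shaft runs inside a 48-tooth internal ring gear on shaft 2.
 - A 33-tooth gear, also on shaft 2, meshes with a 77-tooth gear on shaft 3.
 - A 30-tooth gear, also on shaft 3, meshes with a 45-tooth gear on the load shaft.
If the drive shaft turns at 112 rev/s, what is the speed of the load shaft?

internal gear 48/18 = 2.6667 → 112/2.6667 = 42 rev/s
gear mesh 77/33 = 2.3333 → 42/2.3333 = 18 rev/s
gear mesh 45/30 = 1.5 → 18/1.5 = 12 rev/s

12 rev/s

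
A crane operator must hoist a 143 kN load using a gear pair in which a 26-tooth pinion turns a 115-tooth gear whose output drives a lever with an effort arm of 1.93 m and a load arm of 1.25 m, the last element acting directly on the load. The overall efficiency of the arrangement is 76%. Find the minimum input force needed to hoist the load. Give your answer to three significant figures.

Gear pair MA = 115/26 = 4.4231.
Lever MA = effort arm / load arm = 1.93/1.25 = 1.544.
Combined ideal MA = 4.4231 × 1.544 = 6.8292.
Actual MA = 6.8292 × 0.76 = 5.1902.
Effort = load / actual MA = 143 / 5.1902 = 27.552 kN.

27.6 kN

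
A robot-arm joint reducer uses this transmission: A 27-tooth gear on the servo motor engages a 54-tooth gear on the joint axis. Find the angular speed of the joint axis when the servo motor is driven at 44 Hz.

Gear mesh: ratio = 54/27 = 2, so the joint axis turns at 44 / 2 = 22 Hz.

22 Hz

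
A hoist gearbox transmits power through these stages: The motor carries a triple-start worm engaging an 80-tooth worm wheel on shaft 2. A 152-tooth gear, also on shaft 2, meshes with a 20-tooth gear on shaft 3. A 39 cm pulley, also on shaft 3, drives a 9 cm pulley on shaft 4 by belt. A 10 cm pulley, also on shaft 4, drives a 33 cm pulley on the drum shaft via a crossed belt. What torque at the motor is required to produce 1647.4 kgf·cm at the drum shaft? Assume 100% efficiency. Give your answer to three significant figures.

Overall ratio R = 26.667 × 0.13158 × 0.23077 × 3.3 = 2.6721.
Input torque = output torque / R = 1647.4 / 2.6721 = 616.53 kgf·cm.

617 kgf·cm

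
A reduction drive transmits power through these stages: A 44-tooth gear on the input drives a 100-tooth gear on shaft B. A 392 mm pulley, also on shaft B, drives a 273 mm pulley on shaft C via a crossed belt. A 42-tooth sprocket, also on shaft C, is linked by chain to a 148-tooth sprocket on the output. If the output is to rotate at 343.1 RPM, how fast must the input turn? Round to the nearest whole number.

Overall ratio R = 2.2727 × 0.69643 × 3.5238 = 5.5775.
Required input speed = output speed × R = 343.1 × 5.5775 = 1913.6 RPM.

1914 RPM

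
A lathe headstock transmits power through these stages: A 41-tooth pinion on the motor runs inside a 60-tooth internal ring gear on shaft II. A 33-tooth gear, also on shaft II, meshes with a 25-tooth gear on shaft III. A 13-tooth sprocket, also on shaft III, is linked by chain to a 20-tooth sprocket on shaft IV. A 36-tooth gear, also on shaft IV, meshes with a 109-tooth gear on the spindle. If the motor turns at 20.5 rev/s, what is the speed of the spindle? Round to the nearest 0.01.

3.97 rev/s

Internal gear: ratio = 60/41 = 1.4634, so shaft II turns at 20.5 / 1.4634 = 14.008 rev/s.
Gear mesh: ratio = 25/33 = 0.75758, so shaft III turns at 14.008 / 0.75758 = 18.491 rev/s.
Chain: ratio = 20/13 = 1.5385, so shaft IV turns at 18.491 / 1.5385 = 12.019 rev/s.
Gear mesh: ratio = 109/36 = 3.0278, so the spindle turns at 12.019 / 3.0278 = 3.9696 rev/s.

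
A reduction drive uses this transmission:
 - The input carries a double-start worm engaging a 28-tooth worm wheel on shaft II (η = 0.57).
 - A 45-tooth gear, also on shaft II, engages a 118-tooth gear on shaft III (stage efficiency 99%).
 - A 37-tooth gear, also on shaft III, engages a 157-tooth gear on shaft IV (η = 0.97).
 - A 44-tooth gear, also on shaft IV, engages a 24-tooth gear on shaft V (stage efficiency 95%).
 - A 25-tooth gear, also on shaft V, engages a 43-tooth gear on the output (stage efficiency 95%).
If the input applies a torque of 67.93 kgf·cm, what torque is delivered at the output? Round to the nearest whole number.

4904 kgf·cm

After the worm (28/2): 67.93 × 14 × 0.57 = 542.08 kgf·cm
After the gear mesh (118/45): 542.08 × 2.6222 × 0.99 = 1407.2 kgf·cm
After the gear mesh (157/37): 1407.2 × 4.2432 × 0.97 = 5792.1 kgf·cm
After the gear mesh (24/44): 5792.1 × 0.54545 × 0.95 = 3001.4 kgf·cm
After the gear mesh (43/25): 3001.4 × 1.72 × 0.95 = 4904.3 kgf·cm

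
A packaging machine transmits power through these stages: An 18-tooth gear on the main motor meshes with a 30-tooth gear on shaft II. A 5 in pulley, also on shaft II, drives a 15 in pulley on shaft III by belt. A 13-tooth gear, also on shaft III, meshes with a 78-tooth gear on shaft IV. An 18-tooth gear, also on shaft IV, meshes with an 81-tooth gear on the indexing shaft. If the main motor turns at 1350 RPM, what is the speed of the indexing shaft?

10 RPM

Gear mesh: ratio = 30/18 = 1.6667, so shaft II turns at 1350 / 1.6667 = 810 RPM.
Belt: ratio = 15/5 = 3, so shaft III turns at 810 / 3 = 270 RPM.
Gear mesh: ratio = 78/13 = 6, so shaft IV turns at 270 / 6 = 45 RPM.
Gear mesh: ratio = 81/18 = 4.5, so the indexing shaft turns at 45 / 4.5 = 10 RPM.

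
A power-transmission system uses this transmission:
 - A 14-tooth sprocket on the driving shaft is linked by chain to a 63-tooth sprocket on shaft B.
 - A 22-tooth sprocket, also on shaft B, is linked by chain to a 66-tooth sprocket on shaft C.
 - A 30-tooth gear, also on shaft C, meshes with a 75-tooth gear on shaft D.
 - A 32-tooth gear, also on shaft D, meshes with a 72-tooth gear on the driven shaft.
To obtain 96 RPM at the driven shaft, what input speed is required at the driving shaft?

7290 RPM

Overall ratio R = 4.5 × 3 × 2.5 × 2.25 = 75.938.
Required input speed = output speed × R = 96 × 75.938 = 7290 RPM.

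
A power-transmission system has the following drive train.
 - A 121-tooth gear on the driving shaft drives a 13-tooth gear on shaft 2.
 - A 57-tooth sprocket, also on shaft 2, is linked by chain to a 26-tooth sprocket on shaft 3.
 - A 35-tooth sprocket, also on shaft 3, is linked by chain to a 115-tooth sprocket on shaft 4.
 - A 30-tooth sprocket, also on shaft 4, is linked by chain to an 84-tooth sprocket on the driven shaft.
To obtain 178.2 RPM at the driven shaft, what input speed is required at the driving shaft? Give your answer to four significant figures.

Overall ratio R = 0.10744 × 0.45614 × 3.2857 × 2.8 = 0.45086.
Required input speed = output speed × R = 178.2 × 0.45086 = 80.344 RPM.

80.34 RPM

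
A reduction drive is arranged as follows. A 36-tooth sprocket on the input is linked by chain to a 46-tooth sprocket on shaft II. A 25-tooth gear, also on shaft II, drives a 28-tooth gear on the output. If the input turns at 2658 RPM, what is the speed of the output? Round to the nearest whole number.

Chain: ratio = 46/36 = 1.2778, so shaft II turns at 2658 / 1.2778 = 2080.2 RPM.
Gear mesh: ratio = 28/25 = 1.12, so the output turns at 2080.2 / 1.12 = 1857.3 RPM.

1857 RPM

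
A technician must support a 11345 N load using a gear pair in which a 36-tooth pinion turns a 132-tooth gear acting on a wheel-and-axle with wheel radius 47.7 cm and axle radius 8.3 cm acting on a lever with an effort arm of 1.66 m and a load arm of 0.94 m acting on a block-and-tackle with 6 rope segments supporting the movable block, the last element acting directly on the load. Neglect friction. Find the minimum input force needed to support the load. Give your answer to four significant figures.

50.81 N

Gear pair MA = 132/36 = 3.6667.
Wheel-and-axle MA = R/r = 47.7/8.3 = 5.747.
Lever MA = effort arm / load arm = 1.66/0.94 = 1.766.
Block-and-tackle MA = number of supporting rope parts = 6.
Combined ideal MA = 3.6667 × 5.747 × 1.766 × 6 = 223.28.
Effort = load / MA = 11345 / 223.28 = 50.811 N.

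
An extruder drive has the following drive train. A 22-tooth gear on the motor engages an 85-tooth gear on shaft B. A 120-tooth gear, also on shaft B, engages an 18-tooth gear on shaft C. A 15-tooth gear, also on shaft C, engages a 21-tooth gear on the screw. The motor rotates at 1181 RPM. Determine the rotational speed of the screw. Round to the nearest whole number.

1456 RPM

Gear mesh: ratio = 85/22 = 3.8636, so shaft B turns at 1181 / 3.8636 = 305.67 RPM.
Gear mesh: ratio = 18/120 = 0.15, so shaft C turns at 305.67 / 0.15 = 2037.8 RPM.
Gear mesh: ratio = 21/15 = 1.4, so the screw turns at 2037.8 / 1.4 = 1455.6 RPM.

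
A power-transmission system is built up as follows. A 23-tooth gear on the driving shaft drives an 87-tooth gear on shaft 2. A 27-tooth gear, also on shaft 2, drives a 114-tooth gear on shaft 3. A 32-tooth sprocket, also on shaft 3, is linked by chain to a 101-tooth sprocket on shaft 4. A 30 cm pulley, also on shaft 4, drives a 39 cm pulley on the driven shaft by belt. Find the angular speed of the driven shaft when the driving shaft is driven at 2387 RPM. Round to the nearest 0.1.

gear mesh 87/23 = 3.7826 → 2387/3.7826 = 631.05 RPM
gear mesh 114/27 = 4.2222 → 631.05/4.2222 = 149.46 RPM
chain 101/32 = 3.1562 → 149.46/3.1562 = 47.353 RPM
belt 39/30 = 1.3 → 47.353/1.3 = 36.425 RPM

36.4 RPM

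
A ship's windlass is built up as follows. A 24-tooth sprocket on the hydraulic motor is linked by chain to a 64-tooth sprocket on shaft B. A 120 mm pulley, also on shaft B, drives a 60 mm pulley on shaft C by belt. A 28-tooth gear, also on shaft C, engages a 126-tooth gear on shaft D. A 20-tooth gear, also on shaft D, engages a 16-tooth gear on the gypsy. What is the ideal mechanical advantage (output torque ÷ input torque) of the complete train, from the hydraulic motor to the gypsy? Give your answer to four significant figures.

4.800

Each stage contributes driven/driver: chain 64/24 = 2.6667, belt 60/120 = 0.5, gear mesh 126/28 = 4.5, gear mesh 16/20 = 0.8.
Overall: 2.6667 × 0.5 × 4.5 × 0.8 = 4.8.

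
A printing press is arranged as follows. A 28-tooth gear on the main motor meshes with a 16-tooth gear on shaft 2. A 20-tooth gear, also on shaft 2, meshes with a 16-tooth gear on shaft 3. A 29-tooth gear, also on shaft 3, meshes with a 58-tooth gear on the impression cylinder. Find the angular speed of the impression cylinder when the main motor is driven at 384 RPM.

Gear mesh: ratio = 16/28 = 0.57143, so shaft 2 turns at 384 / 0.57143 = 672 RPM.
Gear mesh: ratio = 16/20 = 0.8, so shaft 3 turns at 672 / 0.8 = 840 RPM.
Gear mesh: ratio = 58/29 = 2, so the impression cylinder turns at 840 / 2 = 420 RPM.

420 RPM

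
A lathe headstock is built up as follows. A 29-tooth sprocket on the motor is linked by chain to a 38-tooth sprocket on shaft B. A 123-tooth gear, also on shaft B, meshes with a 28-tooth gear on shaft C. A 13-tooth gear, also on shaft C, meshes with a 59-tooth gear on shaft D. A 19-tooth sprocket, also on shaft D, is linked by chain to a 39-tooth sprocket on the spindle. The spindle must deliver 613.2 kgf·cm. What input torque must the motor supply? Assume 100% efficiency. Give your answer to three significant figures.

221 kgf·cm

Overall ratio R = 1.3103 × 0.22764 × 4.5385 × 2.0526 = 2.7788.
Input torque = output torque / R = 613.2 / 2.7788 = 220.67 kgf·cm.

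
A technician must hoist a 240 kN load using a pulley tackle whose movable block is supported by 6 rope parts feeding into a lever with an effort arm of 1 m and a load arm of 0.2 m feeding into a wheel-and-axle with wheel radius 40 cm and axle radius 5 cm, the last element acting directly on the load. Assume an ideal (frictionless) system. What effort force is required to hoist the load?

Block-and-tackle MA = number of supporting rope parts = 6.
Lever MA = effort arm / load arm = 1/0.2 = 5.
Wheel-and-axle MA = R/r = 40/5 = 8.
Combined ideal MA = 6 × 5 × 8 = 240.
Effort = load / MA = 240 / 240 = 1 kN.

1 kN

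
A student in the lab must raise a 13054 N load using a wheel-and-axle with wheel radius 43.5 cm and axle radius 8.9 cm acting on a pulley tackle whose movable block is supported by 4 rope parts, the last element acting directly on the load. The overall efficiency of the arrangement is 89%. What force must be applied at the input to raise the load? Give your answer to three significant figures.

Wheel-and-axle MA = R/r = 43.5/8.9 = 4.8876.
Block-and-tackle MA = number of supporting rope parts = 4.
Combined ideal MA = 4.8876 × 4 = 19.551.
Actual MA = 19.551 × 0.89 = 17.4.
Effort = load / actual MA = 13054 / 17.4 = 750.23 N.

750 N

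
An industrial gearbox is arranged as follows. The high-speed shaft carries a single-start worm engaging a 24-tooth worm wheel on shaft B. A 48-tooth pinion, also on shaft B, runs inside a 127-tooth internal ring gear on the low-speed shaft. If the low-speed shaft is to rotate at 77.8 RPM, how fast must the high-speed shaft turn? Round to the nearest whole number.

4940 RPM

Overall ratio R = 24 × 2.6458 = 63.5.
Required input speed = output speed × R = 77.8 × 63.5 = 4940.3 RPM.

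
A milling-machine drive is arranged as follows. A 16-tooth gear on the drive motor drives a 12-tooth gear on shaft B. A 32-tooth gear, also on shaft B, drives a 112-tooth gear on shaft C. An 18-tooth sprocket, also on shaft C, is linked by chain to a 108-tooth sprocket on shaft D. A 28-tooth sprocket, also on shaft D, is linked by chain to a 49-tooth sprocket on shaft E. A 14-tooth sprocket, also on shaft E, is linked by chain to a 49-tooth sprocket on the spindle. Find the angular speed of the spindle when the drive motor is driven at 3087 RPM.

gear mesh 12/16 = 0.75 → 3087/0.75 = 4116 RPM
gear mesh 112/32 = 3.5 → 4116/3.5 = 1176 RPM
chain 108/18 = 6 → 1176/6 = 196 RPM
chain 49/28 = 1.75 → 196/1.75 = 112 RPM
chain 49/14 = 3.5 → 112/3.5 = 32 RPM

32 RPM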